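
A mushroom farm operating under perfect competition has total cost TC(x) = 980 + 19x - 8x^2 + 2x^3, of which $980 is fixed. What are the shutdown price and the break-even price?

Shutdown price = $11; break-even price = $201

AVC = 19 - 8x + 2x^2; minimized at x = 2, giving min AVC = $11. That is the shutdown price.
ATC = 980/x + 19 - 8x + 2x^2. Setting dATC/dx = −980/x^2 − 8 + 4x = 0 gives x = 7 (since 4·7^3 − 8·7^2 = 980).
min ATC = 980/7 + 19 − 8·7 + 2·7^2 = $201. That is the break-even price.
For $11 ≤ P < $201 the firm produces at a loss; below $11 it shuts down.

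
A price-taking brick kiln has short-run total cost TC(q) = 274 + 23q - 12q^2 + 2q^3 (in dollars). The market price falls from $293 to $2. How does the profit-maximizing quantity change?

MC = 23 - 24q + 6q^2; the shutdown threshold is min AVC = $5 (at q = 3).
With P = $293 above the shutdown price, P = MC gives q = 9.
At P = $2 < min AVC = $5, price no longer covers variable cost at any output, so the firm shuts down: q = 0.

Output falls from 9 to 0 (the firm shuts down)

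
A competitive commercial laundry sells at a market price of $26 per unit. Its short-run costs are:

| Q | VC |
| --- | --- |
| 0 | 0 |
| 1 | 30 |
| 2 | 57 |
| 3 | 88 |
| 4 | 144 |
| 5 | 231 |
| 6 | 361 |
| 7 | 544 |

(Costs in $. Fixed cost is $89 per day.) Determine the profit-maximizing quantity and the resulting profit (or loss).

Compute π = P·Q − TC at each output: Q=0: -89; Q=1: -93; Q=2: -94; Q=3: -99; Q=4: -129; Q=5: -190; Q=6: -294; Q=7: -451.
Profit is highest at Q = 0. Equivalently, the lowest AVC in the table is 57/2 ≈ $28.50 at Q = 2, and P = $26 falls below it — price never covers variable cost, so the firm shuts down and loses only its fixed cost.

Q = 0 (shut down); profit = -$89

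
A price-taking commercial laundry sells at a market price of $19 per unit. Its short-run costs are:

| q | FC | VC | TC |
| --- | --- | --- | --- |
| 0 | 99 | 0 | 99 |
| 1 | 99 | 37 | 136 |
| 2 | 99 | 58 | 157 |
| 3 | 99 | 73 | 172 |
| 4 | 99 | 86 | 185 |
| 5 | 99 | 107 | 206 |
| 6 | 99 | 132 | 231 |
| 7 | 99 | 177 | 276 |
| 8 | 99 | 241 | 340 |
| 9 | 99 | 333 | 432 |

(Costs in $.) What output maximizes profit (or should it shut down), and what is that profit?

Profit at each row (π = 19q − TC): q=0: -99; q=1: -117; q=2: -119; q=3: -115; q=4: -109; q=5: -111; q=6: -117; q=7: -143; q=8: -188; q=9: -261.
Profit is highest at q = 0. Equivalently, the lowest AVC in the table is 107/5 ≈ $21.40 at q = 5, and P = $19 falls below it — price never covers variable cost, so the firm shuts down and loses only its fixed cost.

q = 0 (shut down); profit = -$99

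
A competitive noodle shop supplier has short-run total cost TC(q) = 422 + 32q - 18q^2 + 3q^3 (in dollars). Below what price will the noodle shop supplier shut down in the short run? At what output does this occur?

Short-run supply begins at min AVC. From VC = 32q - 18q^2 + 3q^3, AVC = 32 - 18q + 3q^2.
At the minimum of AVC, MC = AVC. MC = 32 - 36q + 9q^2; setting MC = AVC gives 6q^2 - 18q = 0, so q = 3. min AVC = 5.
So the shutdown price is $5.

$5 per unit, at q = 3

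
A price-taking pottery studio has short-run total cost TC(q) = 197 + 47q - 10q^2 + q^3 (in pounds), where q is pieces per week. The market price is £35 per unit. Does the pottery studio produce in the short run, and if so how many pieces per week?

Variable cost is VC = 47q - 10q^2 + q^3, so AVC = VC/q = 47 - 10q + q^2 and MC = dTC/dq = 47 - 20q + 3q^2.
AVC is minimized where dAVC/dq = -10 + 2q = 0, at q = 5; min AVC = 47 - 10·5 + 5^2 = £22.
Since P = £35 ≥ min AVC = £22, price covers variable cost and the firm should produce.
P = MC gives 12 - 20q + 3q^2 = 0, with roots 2/3 and 6. Take the larger (rising MC): q* = 6.
Check: AVC at q = 6 is £23 ≤ P, so revenue covers variable cost.
Profit = P·q − TC = 35·6 − 335 = -£125, a loss, but smaller than the £197 fixed cost the firm would lose by shutting down.

Produce at q = 6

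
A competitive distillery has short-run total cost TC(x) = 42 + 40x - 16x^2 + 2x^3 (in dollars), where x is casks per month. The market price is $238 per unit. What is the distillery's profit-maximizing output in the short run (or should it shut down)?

Produce at x = 9

Strip out fixed cost: VC = 40x - 16x^2 + 2x^3. Then AVC = 40 - 16x + 2x^2 and MC = 40 - 32x + 6x^2.
AVC hits its minimum where MC = AVC, at x = 4, giving min AVC = 40 - 16·4 + 2·4^2 = $8.
P = $238 exceeds min AVC = $8, so the firm stays open.
Set P = MC: 238 = 40 - 32x + 6x^2 → -198 - 32x + 6x^2 = 0. The roots are x = -11/3 and x = 9; the profit-maximizing output is on the rising part of MC, so x* = 9.
Check: AVC at x = 9 is $58 ≤ P, so revenue covers variable cost.
Profit = P·x − TC = 238·9 − 564 = $1578.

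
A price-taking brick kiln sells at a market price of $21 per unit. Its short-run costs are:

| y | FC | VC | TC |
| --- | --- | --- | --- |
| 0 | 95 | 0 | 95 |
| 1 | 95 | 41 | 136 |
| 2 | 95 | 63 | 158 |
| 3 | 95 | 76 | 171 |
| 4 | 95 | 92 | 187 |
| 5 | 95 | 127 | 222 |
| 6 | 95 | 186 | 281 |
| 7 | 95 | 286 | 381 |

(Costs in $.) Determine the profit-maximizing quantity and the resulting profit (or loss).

Profit at each row (π = 21y − TC): y=0: -95; y=1: -115; y=2: -116; y=3: -108; y=4: -103; y=5: -117; y=6: -155; y=7: -234.
Profit is highest at y = 0. Equivalently, the lowest AVC in the table is 92/4 ≈ $23 at y = 4, and P = $21 falls below it — price never covers variable cost, so the firm shuts down and loses only its fixed cost.

y = 0 (shut down); profit = -$95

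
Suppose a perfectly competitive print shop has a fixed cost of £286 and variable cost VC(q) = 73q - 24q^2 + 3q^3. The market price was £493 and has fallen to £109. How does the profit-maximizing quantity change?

MC = 73 - 48q + 9q^2; the shutdown threshold is min AVC = £25 (at q = 4).
With P = £493 above the shutdown price, P = MC gives q = 10.
At P = £109 ≥ min AVC, set P = MC: q = 6. The firm stays open but cuts output.

Output falls from 10 to 6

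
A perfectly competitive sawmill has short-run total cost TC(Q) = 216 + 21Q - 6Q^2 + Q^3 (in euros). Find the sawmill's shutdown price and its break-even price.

Shutdown price = min AVC. AVC = 21 - 6Q + Q^2, with vertex at Q = 3 and minimum €12.
ATC = 216/Q + 21 - 6Q + Q^2. Setting dATC/dQ = −216/Q^2 − 6 + 2Q = 0 gives Q = 6 (since 2·6^3 − 6·6^2 = 216).
min ATC = 216/6 + 21 − 6·6 + 6^2 = €57. That is the break-even price.
For €12 ≤ P < €57 the firm produces at a loss; below €12 it shuts down.

Shutdown price = €12; break-even price = €57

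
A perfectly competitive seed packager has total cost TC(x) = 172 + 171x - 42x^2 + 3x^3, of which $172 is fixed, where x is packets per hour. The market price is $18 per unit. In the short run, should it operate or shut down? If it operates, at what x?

Shut down

From TC, MC = TC'(x) = 171 - 84x + 9x^2 and AVC = VC/x = 171 - 42x + 3x^2.
The AVC parabola has its vertex at x = 42/6 = 7, where AVC = 171 - 42·7 + 3·7^2 = $24.
With P < min AVC ($18 < $24), every unit sold adds to the loss.
Best response: produce nothing and absorb the $172 fixed cost.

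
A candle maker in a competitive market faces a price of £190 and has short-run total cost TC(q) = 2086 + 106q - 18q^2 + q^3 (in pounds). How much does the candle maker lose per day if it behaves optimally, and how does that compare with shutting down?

Profit = -£126 at q = 14

AVC = 106 - 18q + q^2 has its minimum £25 at q = 9; price £190 clears that bar, so the firm operates.
With MC = 106 - 36q + 3q^2, P = MC on the upward-sloping part at q* = 14.
TR = 190·14 = 2660. TC = 2086 + 700 = 2786. Profit = 2660 − 2786 = -£126.
Shutting down would mean losing the fixed cost of £2086, so operating at a loss of £126 is better by £1960.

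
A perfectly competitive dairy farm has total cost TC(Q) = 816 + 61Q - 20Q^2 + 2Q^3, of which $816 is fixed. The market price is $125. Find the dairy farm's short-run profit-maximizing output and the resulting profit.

AVC = 61 - 20Q + 2Q^2; min AVC = $11 at Q = 5. Since P = $125 ≥ min AVC, the firm produces.
MC = 61 - 40Q + 6Q^2. Setting P = MC and taking the root on the rising branch gives Q* = 8.
TR = 125·8 = 1000. TC = 816 + 232 = 1048. Profit = 1000 − 1048 = -$48.
Shutting down would mean losing the fixed cost of $816, so operating at a loss of $48 is better by $768.

Profit = -$48 at Q = 8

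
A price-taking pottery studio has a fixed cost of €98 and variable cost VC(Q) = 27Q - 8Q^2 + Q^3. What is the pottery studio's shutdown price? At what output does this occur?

The shutdown price is the minimum of AVC. VC = 27Q - 8Q^2 + Q^3, so AVC = 27 - 8Q + Q^2.
dAVC/dQ = -8 + 2Q = 0 gives Q = 4. min AVC = 27 - 8·4 + 4^2 = 11.
The firm shuts down for any P below €11.

€11 per unit, at Q = 4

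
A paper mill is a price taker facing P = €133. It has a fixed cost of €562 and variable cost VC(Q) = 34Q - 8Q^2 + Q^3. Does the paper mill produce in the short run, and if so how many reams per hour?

From TC, MC = TC'(Q) = 34 - 16Q + 3Q^2 and AVC = VC/Q = 34 - 8Q + Q^2.
The AVC parabola has its vertex at Q = 8/2 = 4, where AVC = 34 - 8·4 + 4^2 = €18.
P = €133 exceeds min AVC = €18, so the firm stays open.
Set P = MC: 133 = 34 - 16Q + 3Q^2 → -99 - 16Q + 3Q^2 = 0. The roots are Q = -11/3 and Q = 9; the profit-maximizing output is on the rising part of MC, so Q* = 9.
Check: AVC at Q = 9 is €43 ≤ P, so revenue covers variable cost.
Profit = P·Q − TC = 133·9 − 949 = €248.

Produce at Q = 9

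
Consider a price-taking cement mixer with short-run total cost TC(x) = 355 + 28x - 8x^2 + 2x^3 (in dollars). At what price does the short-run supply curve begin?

The firm shuts down when price falls below the minimum of average variable cost. AVC = VC/x = 28 - 8x + 2x^2.
At the minimum of AVC, MC = AVC. MC = 28 - 16x + 6x^2; setting MC = AVC gives 4x^2 - 8x = 0, so x = 2. min AVC = 20.
So the shutdown price is $20.

$20 per unit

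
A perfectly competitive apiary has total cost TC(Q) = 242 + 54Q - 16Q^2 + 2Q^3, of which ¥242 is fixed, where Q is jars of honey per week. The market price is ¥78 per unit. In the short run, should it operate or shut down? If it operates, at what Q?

Produce at Q = 6

From TC, MC = TC'(Q) = 54 - 32Q + 6Q^2 and AVC = VC/Q = 54 - 16Q + 2Q^2.
The AVC parabola has its vertex at Q = 16/4 = 4, where AVC = 54 - 16·4 + 2·4^2 = ¥22.
P = ¥78 exceeds min AVC = ¥22, so the firm stays open.
Solving P = MC: -24 - 32Q + 6Q^2 = 0 ⇒ Q = -2/3 or 6. On the upward-sloping branch, Q* = 6.
Check: AVC at Q = 6 is ¥30 ≤ P, so revenue covers variable cost.
Profit = P·Q − TC = 78·6 − 422 = ¥46.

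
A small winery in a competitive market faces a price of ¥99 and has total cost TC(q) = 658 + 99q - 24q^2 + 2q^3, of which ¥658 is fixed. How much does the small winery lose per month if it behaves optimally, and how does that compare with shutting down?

AVC = 99 - 24q + 2q^2; min AVC = ¥27 at q = 6. Since P = ¥99 ≥ min AVC, the firm produces.
With MC = 99 - 48q + 6q^2, P = MC on the upward-sloping part at q* = 8.
TR = 99·8 = 792. TC = 658 + 280 = 938. Profit = 792 − 938 = -¥146.
By producing, the firm covers all variable cost plus ¥512 of fixed cost; shutting down would lose the full ¥658.

Profit = -¥146 at q = 8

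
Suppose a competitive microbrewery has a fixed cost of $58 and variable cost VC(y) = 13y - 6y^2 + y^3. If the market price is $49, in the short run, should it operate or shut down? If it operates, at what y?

Produce at y = 6

From TC, MC = TC'(y) = 13 - 12y + 3y^2 and AVC = VC/y = 13 - 6y + y^2.
The AVC parabola has its vertex at y = 6/2 = 3, where AVC = 13 - 6·3 + 3^2 = $4.
Since P = $49 ≥ min AVC = $4, price covers variable cost and the firm should produce.
Set P = MC: 49 = 13 - 12y + 3y^2 → -36 - 12y + 3y^2 = 0. The roots are y = -2 and y = 6; the profit-maximizing output is on the rising part of MC, so y* = 6.
Check: AVC at y = 6 is $13 ≤ P, so revenue covers variable cost.
Profit = P·y − TC = 49·6 − 136 = $158.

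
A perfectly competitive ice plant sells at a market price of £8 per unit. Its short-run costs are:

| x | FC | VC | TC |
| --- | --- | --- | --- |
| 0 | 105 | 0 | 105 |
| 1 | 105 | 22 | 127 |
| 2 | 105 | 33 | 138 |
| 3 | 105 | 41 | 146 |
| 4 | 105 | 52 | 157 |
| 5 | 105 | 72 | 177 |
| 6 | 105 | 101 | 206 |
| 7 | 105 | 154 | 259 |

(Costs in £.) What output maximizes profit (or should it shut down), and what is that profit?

x = 0 (shut down); profit = -£105

Compute π = P·x − TC at each output: x=0: -105; x=1: -119; x=2: -122; x=3: -122; x=4: -125; x=5: -137; x=6: -158; x=7: -203.
Profit is highest at x = 0. Equivalently, the lowest AVC in the table is 52/4 ≈ £13 at x = 4, and P = £8 falls below it — price never covers variable cost, so the firm shuts down and loses only its fixed cost.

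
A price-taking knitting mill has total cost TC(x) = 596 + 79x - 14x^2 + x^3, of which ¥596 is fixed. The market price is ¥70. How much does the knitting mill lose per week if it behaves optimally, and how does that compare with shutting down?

AVC = 79 - 14x + x^2 has its minimum ¥30 at x = 7; price ¥70 clears that bar, so the firm operates.
MC = 79 - 28x + 3x^2. Setting P = MC and taking the root on the rising branch gives x* = 9.
TR = 70·9 = 630. TC = 596 + 306 = 902. Profit = 630 − 902 = -¥272.
That loss of ¥272 beats the ¥596 the firm would lose by shutting down; producing recovers ¥324 of fixed cost.

Profit = -¥272 at x = 9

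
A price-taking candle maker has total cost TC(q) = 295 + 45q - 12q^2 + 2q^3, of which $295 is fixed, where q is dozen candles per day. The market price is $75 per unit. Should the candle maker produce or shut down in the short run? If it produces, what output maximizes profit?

From TC, MC = TC'(q) = 45 - 24q + 6q^2 and AVC = VC/q = 45 - 12q + 2q^2.
AVC hits its minimum where MC = AVC, at q = 3, giving min AVC = 45 - 12·3 + 2·3^2 = $27.
Since P = $75 ≥ min AVC = $27, price covers variable cost and the firm should produce.
P = MC gives -30 - 24q + 6q^2 = 0, with roots -1 and 5. Take the larger (rising MC): q* = 5.
Check: AVC at q = 5 is $35 ≤ P, so revenue covers variable cost.
Profit = P·q − TC = 75·5 − 470 = -$95, a loss, but smaller than the $295 fixed cost the firm would lose by shutting down.

Produce at q = 5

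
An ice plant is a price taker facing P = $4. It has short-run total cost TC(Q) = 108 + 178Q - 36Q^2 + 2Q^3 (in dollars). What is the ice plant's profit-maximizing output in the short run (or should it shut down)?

Strip out fixed cost: VC = 178Q - 36Q^2 + 2Q^3. Then AVC = 178 - 36Q + 2Q^2 and MC = 178 - 72Q + 6Q^2.
AVC is minimized where dAVC/dQ = -36 + 4Q = 0, at Q = 9; min AVC = 178 - 36·9 + 2·9^2 = $16.
With P < min AVC ($4 < $16), every unit sold adds to the loss.
Shutting down limits the loss to fixed cost, $108.

Shut down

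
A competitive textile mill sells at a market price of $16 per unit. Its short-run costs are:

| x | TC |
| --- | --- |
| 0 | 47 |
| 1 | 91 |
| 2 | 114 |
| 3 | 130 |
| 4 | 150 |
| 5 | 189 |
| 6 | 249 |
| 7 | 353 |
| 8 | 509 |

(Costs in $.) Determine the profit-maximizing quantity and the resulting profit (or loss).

x = 0 (shut down); profit = -$47

Tabulate TR − TC: x=0: -47; x=1: -75; x=2: -82; x=3: -82; x=4: -86; x=5: -109; x=6: -153; x=7: -241; x=8: -381.
Profit is highest at x = 0. Equivalently, the lowest AVC in the table is 103/4 ≈ $25.75 at x = 4, and P = $16 falls below it — price never covers variable cost, so the firm shuts down and loses only its fixed cost.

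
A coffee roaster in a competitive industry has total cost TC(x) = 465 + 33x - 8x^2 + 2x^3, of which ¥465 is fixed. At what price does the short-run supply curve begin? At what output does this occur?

The firm shuts down when price falls below the minimum of average variable cost. AVC = VC/x = 33 - 8x + 2x^2.
At the minimum of AVC, MC = AVC. MC = 33 - 16x + 6x^2; setting MC = AVC gives 4x^2 - 8x = 0, so x = 2. min AVC = 25.
So the shutdown price is ¥25.

¥25 per unit, at x = 2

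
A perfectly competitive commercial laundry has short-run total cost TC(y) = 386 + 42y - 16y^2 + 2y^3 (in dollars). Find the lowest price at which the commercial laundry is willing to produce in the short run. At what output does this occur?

$10 per unit, at y = 4

The shutdown price is the minimum of AVC. VC = 42y - 16y^2 + 2y^3, so AVC = 42 - 16y + 2y^2.
At the minimum of AVC, MC = AVC. MC = 42 - 32y + 6y^2; setting MC = AVC gives 4y^2 - 16y = 0, so y = 4. min AVC = 10.
The firm shuts down for any P below $10.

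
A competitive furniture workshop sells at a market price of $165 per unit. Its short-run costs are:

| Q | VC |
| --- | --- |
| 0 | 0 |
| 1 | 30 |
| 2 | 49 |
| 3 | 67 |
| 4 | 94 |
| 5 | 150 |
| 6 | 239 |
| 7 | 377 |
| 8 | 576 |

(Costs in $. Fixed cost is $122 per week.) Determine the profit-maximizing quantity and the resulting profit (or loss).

Tabulate TR − TC: Q=0: -122; Q=1: 13; Q=2: 159; Q=3: 306; Q=4: 444; Q=5: 553; Q=6: 629; Q=7: 656; Q=8: 622.
Profit is maximized at Q = 7. AVC there is 377/7 = $53.86 ≤ P, so producing beats shutting down (which would give -$122).

Q = 7; profit = $656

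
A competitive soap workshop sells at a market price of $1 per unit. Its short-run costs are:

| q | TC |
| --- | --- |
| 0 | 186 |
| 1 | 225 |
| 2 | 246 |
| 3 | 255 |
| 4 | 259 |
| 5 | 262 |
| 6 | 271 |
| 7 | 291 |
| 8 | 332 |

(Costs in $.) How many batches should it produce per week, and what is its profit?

q = 0 (shut down); profit = -$186

Tabulate TR − TC: q=0: -186; q=1: -224; q=2: -244; q=3: -252; q=4: -255; q=5: -257; q=6: -265; q=7: -284; q=8: -324.
Profit is highest at q = 0. Equivalently, the lowest AVC in the table is 85/6 ≈ $14.17 at q = 6, and P = $1 falls below it — price never covers variable cost, so the firm shuts down and loses only its fixed cost.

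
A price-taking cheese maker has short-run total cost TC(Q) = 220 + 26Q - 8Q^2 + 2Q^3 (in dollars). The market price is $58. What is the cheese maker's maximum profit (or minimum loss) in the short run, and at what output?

AVC = 26 - 8Q + 2Q^2 has its minimum $18 at Q = 2; price $58 clears that bar, so the firm operates.
MC = 26 - 16Q + 6Q^2. Setting P = MC and taking the root on the rising branch gives Q* = 4.
TR = 58·4 = 232. TC = 220 + 104 = 324. Profit = 232 − 324 = -$92.
Shutting down would mean losing the fixed cost of $220, so operating at a loss of $92 is better by $128.

Profit = -$92 at Q = 4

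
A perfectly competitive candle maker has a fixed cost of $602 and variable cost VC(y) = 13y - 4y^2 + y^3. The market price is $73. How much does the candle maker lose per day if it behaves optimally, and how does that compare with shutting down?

Profit = -$314 at y = 6

AVC = 13 - 4y + y^2; min AVC = $9 at y = 2. Since P = $73 ≥ min AVC, the firm produces.
MC = 13 - 8y + 3y^2. Setting P = MC and taking the root on the rising branch gives y* = 6.
TR = 73·6 = 438. TC = 602 + 150 = 752. Profit = 438 − 752 = -$314.
That loss of $314 beats the $602 the firm would lose by shutting down; producing recovers $288 of fixed cost.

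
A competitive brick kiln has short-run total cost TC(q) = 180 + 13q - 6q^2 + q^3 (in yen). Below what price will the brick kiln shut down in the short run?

¥4 per unit

Short-run supply begins at min AVC. From VC = 13q - 6q^2 + q^3, AVC = 13 - 6q + q^2.
At the minimum of AVC, MC = AVC. MC = 13 - 12q + 3q^2; setting MC = AVC gives 2q^2 - 6q = 0, so q = 3. min AVC = 4.
The firm shuts down for any P below ¥4.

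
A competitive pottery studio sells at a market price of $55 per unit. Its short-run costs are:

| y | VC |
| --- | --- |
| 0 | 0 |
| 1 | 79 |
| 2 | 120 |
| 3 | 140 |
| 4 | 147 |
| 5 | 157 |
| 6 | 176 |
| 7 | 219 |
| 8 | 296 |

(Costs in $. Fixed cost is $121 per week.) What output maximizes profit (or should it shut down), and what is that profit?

Profit at each row (π = 55y − TC): y=0: -121; y=1: -145; y=2: -131; y=3: -96; y=4: -48; y=5: -3; y=6: 33; y=7: 45; y=8: 23.
Profit is maximized at y = 7. AVC there is 219/7 = $31.29 ≤ P, so producing beats shutting down (which would give -$121).

y = 7; profit = $45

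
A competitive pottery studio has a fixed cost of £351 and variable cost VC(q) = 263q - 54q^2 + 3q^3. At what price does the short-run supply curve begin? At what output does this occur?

The shutdown price is the minimum of AVC. VC = 263q - 54q^2 + 3q^3, so AVC = 263 - 54q + 3q^2.
At the minimum of AVC, MC = AVC. MC = 263 - 108q + 9q^2; setting MC = AVC gives 6q^2 - 54q = 0, so q = 9. min AVC = 20.
For P < £20 the firm produces nothing.

£20 per unit, at q = 9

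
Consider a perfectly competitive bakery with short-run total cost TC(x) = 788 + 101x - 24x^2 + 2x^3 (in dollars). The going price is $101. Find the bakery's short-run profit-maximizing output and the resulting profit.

AVC = 101 - 24x + 2x^2; min AVC = $29 at x = 6. Since P = $101 ≥ min AVC, the firm produces.
MC = 101 - 48x + 6x^2. Setting P = MC and taking the root on the rising branch gives x* = 8.
TR = 101·8 = 808. TC = 788 + 296 = 1084. Profit = 808 − 1084 = -$276.
That loss of $276 beats the $788 the firm would lose by shutting down; producing recovers $512 of fixed cost.

Profit = -$276 at x = 8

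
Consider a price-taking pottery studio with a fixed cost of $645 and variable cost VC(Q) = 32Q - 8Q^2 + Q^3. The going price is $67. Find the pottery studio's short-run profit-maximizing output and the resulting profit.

Profit = -$351 at Q = 7

AVC = 32 - 8Q + Q^2 has its minimum $16 at Q = 4; price $67 clears that bar, so the firm operates.
With MC = 32 - 16Q + 3Q^2, P = MC on the upward-sloping part at Q* = 7.
TR = 67·7 = 469. TC = 645 + 175 = 820. Profit = 469 − 820 = -$351.
By producing, the firm covers all variable cost plus $294 of fixed cost; shutting down would lose the full $645.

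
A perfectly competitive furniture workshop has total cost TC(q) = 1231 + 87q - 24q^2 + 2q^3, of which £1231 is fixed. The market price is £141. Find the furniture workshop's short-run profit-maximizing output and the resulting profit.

Profit = -£259 at q = 9

AVC = 87 - 24q + 2q^2; min AVC = £15 at q = 6. Since P = £141 ≥ min AVC, the firm produces.
With MC = 87 - 48q + 6q^2, P = MC on the upward-sloping part at q* = 9.
TR = 141·9 = 1269. TC = 1231 + 297 = 1528. Profit = 1269 − 1528 = -£259.
Shutting down would mean losing the fixed cost of £1231, so operating at a loss of £259 is better by £972.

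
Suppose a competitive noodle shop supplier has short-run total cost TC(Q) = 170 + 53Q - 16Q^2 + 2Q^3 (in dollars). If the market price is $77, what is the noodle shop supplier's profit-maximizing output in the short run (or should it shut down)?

Variable cost is VC = 53Q - 16Q^2 + 2Q^3, so AVC = VC/Q = 53 - 16Q + 2Q^2 and MC = dTC/dQ = 53 - 32Q + 6Q^2.
AVC hits its minimum where MC = AVC, at Q = 4, giving min AVC = 53 - 16·4 + 2·4^2 = $21.
Since P = $77 ≥ min AVC = $21, price covers variable cost and the firm should produce.
Set P = MC: 77 = 53 - 32Q + 6Q^2 → -24 - 32Q + 6Q^2 = 0. The roots are Q = -2/3 and Q = 6; the profit-maximizing output is on the rising part of MC, so Q* = 6.
Check: AVC at Q = 6 is $29 ≤ P, so revenue covers variable cost.
Profit = P·Q − TC = 77·6 − 344 = $118.

Produce at Q = 6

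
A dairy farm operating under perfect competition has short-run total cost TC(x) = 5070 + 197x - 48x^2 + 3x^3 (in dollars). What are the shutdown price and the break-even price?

AVC = 197 - 48x + 3x^2; minimized at x = 8, giving min AVC = $5. That is the shutdown price.
ATC = 5070/x + 197 - 48x + 3x^2. Setting dATC/dx = −5070/x^2 − 48 + 6x = 0 gives x = 13 (since 6·13^3 − 48·13^2 = 5070).
min ATC = 5070/13 + 197 − 48·13 + 3·13^2 = $470. That is the break-even price.
Between these two prices the firm operates at a loss; above $470 it earns a profit.

Shutdown price = $5; break-even price = $470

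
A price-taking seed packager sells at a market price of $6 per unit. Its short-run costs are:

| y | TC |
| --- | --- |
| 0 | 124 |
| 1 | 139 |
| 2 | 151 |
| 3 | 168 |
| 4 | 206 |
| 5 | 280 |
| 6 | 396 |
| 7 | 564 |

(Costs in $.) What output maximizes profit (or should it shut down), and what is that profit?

Profit at each row (π = 6y − TC): y=0: -124; y=1: -133; y=2: -139; y=3: -150; y=4: -182; y=5: -250; y=6: -360; y=7: -522.
Profit is highest at y = 0. Equivalently, the lowest AVC in the table is 27/2 ≈ $13.50 at y = 2, and P = $6 falls below it — price never covers variable cost, so the firm shuts down and loses only its fixed cost.

y = 0 (shut down); profit = -$124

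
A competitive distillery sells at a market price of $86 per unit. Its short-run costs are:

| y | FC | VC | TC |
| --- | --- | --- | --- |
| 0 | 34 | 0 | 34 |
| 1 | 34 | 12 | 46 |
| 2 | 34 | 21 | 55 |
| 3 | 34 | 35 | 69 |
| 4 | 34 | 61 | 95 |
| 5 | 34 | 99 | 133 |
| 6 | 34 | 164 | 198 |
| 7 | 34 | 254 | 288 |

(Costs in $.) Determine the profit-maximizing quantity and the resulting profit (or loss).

Compute π = P·y − TC at each output: y=0: -34; y=1: 40; y=2: 117; y=3: 189; y=4: 249; y=5: 297; y=6: 318; y=7: 314.
Profit is maximized at y = 6. AVC there is 164/6 = $27.33 ≤ P, so producing beats shutting down (which would give -$34).

y = 6; profit = $318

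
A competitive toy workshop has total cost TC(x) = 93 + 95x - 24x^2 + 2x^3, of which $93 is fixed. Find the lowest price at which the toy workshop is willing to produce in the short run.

The shutdown price is the minimum of AVC. VC = 95x - 24x^2 + 2x^3, so AVC = 95 - 24x + 2x^2.
At the minimum of AVC, MC = AVC. MC = 95 - 48x + 6x^2; setting MC = AVC gives 4x^2 - 24x = 0, so x = 6. min AVC = 23.
For P < $23 the firm produces nothing.

$23 per unit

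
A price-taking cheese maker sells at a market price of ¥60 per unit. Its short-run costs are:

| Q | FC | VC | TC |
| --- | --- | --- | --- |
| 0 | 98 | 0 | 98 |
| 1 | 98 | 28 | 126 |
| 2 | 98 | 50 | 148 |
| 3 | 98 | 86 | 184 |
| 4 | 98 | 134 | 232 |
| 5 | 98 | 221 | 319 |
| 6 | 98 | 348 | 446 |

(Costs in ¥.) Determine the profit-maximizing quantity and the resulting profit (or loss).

Tabulate TR − TC: Q=0: -98; Q=1: -66; Q=2: -28; Q=3: -4; Q=4: 8; Q=5: -19; Q=6: -86.
Profit is maximized at Q = 4. AVC there is 134/4 = ¥33.50 ≤ P, so producing beats shutting down (which would give -¥98).

Q = 4; profit = ¥8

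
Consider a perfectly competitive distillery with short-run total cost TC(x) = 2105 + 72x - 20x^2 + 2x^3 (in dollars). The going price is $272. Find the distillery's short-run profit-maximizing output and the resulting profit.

AVC = 72 - 20x + 2x^2 has its minimum $22 at x = 5; price $272 clears that bar, so the firm operates.
With MC = 72 - 40x + 6x^2, P = MC on the upward-sloping part at x* = 10.
TR = 272·10 = 2720. TC = 2105 + 720 = 2825. Profit = 2720 − 2825 = -$105.
By producing, the firm covers all variable cost plus $2000 of fixed cost; shutting down would lose the full $2105.

Profit = -$105 at x = 10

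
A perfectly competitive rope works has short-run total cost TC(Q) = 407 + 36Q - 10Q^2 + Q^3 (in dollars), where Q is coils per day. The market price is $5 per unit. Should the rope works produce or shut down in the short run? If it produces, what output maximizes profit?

Variable cost is VC = 36Q - 10Q^2 + Q^3, so AVC = VC/Q = 36 - 10Q + Q^2 and MC = dTC/dQ = 36 - 20Q + 3Q^2.
The AVC parabola has its vertex at Q = 10/2 = 5, where AVC = 36 - 10·5 + 5^2 = $11.
With P < min AVC ($5 < $11), every unit sold adds to the loss.
Best response: produce nothing and absorb the $407 fixed cost.

Shut down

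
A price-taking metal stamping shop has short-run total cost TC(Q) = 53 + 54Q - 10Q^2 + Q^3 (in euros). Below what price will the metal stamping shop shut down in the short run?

The shutdown price is the minimum of AVC. VC = 54Q - 10Q^2 + Q^3, so AVC = 54 - 10Q + Q^2.
At the minimum of AVC, MC = AVC. MC = 54 - 20Q + 3Q^2; setting MC = AVC gives 2Q^2 - 10Q = 0, so Q = 5. min AVC = 29.
The firm shuts down for any P below €29.

€29 per unit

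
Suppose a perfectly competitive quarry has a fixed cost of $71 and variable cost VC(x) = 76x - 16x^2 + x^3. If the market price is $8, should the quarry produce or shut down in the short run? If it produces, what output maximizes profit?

From TC, MC = TC'(x) = 76 - 32x + 3x^2 and AVC = VC/x = 76 - 16x + x^2.
AVC hits its minimum where MC = AVC, at x = 8, giving min AVC = 76 - 16·8 + 8^2 = $12.
P = $8 lies below min AVC = $12; no output level covers variable cost.
The firm minimizes its loss by shutting down and losing only its fixed cost of $71.

Shut down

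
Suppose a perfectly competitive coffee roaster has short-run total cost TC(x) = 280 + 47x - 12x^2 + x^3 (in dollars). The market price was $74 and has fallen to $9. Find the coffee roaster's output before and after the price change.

AVC = 47 - 12x + x^2, minimized at x = 6 where min AVC = $11. MC = 47 - 24x + 3x^2.
At P = $74 ≥ min AVC, set P = MC on the rising branch: x = 9.
At P = $9 < min AVC = $11, price no longer covers variable cost at any output, so the firm shuts down: x = 0.

Output falls from 9 to 0 (the firm shuts down)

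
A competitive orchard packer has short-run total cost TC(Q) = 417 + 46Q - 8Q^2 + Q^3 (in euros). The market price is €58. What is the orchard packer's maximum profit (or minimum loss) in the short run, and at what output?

AVC = 46 - 8Q + Q^2 has its minimum €30 at Q = 4; price €58 clears that bar, so the firm operates.
MC = 46 - 16Q + 3Q^2. Setting P = MC and taking the root on the rising branch gives Q* = 6.
TR = 58·6 = 348. TC = 417 + 204 = 621. Profit = 348 − 621 = -€273.
By producing, the firm covers all variable cost plus €144 of fixed cost; shutting down would lose the full €417.

Profit = -€273 at Q = 6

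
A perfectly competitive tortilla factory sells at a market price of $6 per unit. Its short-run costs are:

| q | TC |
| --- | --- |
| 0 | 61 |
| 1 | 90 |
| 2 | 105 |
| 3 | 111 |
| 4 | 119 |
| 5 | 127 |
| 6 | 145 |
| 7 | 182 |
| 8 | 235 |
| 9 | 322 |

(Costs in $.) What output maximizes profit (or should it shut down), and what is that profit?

Compute π = P·q − TC at each output: q=0: -61; q=1: -84; q=2: -93; q=3: -93; q=4: -95; q=5: -97; q=6: -109; q=7: -140; q=8: -187; q=9: -268.
Profit is highest at q = 0. Equivalently, the lowest AVC in the table is 66/5 ≈ $13.20 at q = 5, and P = $6 falls below it — price never covers variable cost, so the firm shuts down and loses only its fixed cost.

q = 0 (shut down); profit = -$61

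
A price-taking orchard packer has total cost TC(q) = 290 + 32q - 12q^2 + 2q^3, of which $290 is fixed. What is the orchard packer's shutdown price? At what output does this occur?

$14 per unit, at q = 3

The shutdown price is the minimum of AVC. VC = 32q - 12q^2 + 2q^3, so AVC = 32 - 12q + 2q^2.
At the minimum of AVC, MC = AVC. MC = 32 - 24q + 6q^2; setting MC = AVC gives 4q^2 - 12q = 0, so q = 3. min AVC = 14.
So the shutdown price is $14.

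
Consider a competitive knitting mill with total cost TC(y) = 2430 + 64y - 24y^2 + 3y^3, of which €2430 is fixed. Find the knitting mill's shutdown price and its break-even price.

Shutdown price = €16; break-even price = €361

AVC = 64 - 24y + 3y^2; minimized at y = 4, giving min AVC = €16. That is the shutdown price.
ATC = 2430/y + 64 - 24y + 3y^2. Setting dATC/dy = −2430/y^2 − 24 + 6y = 0 gives y = 9 (since 6·9^3 − 24·9^2 = 2430).
min ATC = 2430/9 + 64 − 24·9 + 3·9^2 = €361. That is the break-even price.
For €16 ≤ P < €361 the firm produces at a loss; below €16 it shuts down.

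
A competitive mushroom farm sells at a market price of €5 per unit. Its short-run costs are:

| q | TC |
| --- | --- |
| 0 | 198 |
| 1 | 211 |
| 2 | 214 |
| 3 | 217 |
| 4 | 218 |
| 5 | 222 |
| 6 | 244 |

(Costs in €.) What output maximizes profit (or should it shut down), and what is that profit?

Tabulate TR − TC: q=0: -198; q=1: -206; q=2: -204; q=3: -202; q=4: -198; q=5: -197; q=6: -214.
Profit is maximized at q = 5. AVC there is 24/5 = €4.80 ≤ P, so producing beats shutting down (which would give -€198).

q = 5; profit = -€197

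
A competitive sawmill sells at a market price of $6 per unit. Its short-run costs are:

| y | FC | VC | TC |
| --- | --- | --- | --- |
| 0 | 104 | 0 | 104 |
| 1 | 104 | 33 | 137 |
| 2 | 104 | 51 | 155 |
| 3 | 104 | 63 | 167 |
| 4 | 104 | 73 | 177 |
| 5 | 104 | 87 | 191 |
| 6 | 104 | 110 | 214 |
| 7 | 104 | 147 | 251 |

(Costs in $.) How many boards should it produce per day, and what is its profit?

Compute π = P·y − TC at each output: y=0: -104; y=1: -131; y=2: -143; y=3: -149; y=4: -153; y=5: -161; y=6: -178; y=7: -209.
Profit is highest at y = 0. Equivalently, the lowest AVC in the table is 87/5 ≈ $17.40 at y = 5, and P = $6 falls below it — price never covers variable cost, so the firm shuts down and loses only its fixed cost.

y = 0 (shut down); profit = -$104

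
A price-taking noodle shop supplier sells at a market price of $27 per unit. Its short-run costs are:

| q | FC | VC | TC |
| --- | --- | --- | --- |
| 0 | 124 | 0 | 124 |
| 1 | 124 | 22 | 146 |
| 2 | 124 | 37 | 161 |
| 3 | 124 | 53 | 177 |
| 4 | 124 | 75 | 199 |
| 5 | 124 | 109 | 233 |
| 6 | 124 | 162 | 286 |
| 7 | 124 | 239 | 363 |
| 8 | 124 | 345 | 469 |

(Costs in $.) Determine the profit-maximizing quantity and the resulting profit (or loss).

q = 4; profit = -$91

Profit at each row (π = 27q − TC): q=0: -124; q=1: -119; q=2: -107; q=3: -96; q=4: -91; q=5: -98; q=6: -124; q=7: -174; q=8: -253.
Profit is maximized at q = 4. AVC there is 75/4 = $18.75 ≤ P, so producing beats shutting down (which would give -$124).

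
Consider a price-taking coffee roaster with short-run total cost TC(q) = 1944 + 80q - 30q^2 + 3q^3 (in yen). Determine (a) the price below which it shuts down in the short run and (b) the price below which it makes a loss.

AVC = 80 - 30q + 3q^2; minimized at q = 5, giving min AVC = ¥5. That is the shutdown price.
ATC = 1944/q + 80 - 30q + 3q^2. Setting dATC/dq = −1944/q^2 − 30 + 6q = 0 gives q = 9 (since 6·9^3 − 30·9^2 = 1944).
min ATC = 1944/9 + 80 − 30·9 + 3·9^2 = ¥269. That is the break-even price.
Between these two prices the firm operates at a loss; above ¥269 it earns a profit.

Shutdown price = ¥5; break-even price = ¥269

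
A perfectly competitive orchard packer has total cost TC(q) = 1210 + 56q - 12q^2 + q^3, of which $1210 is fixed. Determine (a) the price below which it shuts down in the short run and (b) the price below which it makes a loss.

AVC = 56 - 12q + q^2; minimized at q = 6, giving min AVC = $20. That is the shutdown price.
ATC = 1210/q + 56 - 12q + q^2. Setting dATC/dq = −1210/q^2 − 12 + 2q = 0 gives q = 11 (since 2·11^3 − 12·11^2 = 1210).
min ATC = 1210/11 + 56 − 12·11 + 11^2 = $155. That is the break-even price.
Between these two prices the firm operates at a loss; above $155 it earns a profit.

Shutdown price = $20; break-even price = $155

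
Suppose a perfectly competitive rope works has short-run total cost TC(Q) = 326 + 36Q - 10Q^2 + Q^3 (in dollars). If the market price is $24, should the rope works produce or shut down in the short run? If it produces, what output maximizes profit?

From TC, MC = TC'(Q) = 36 - 20Q + 3Q^2 and AVC = VC/Q = 36 - 10Q + Q^2.
AVC is minimized where dAVC/dQ = -10 + 2Q = 0, at Q = 5; min AVC = 36 - 10·5 + 5^2 = $11.
P = $24 exceeds min AVC = $11, so the firm stays open.
Set P = MC: 24 = 36 - 20Q + 3Q^2 → 12 - 20Q + 3Q^2 = 0. The roots are Q = 2/3 and Q = 6; the profit-maximizing output is on the rising part of MC, so Q* = 6.
Check: AVC at Q = 6 is $12 ≤ P, so revenue covers variable cost.
Profit = P·Q − TC = 24·6 − 398 = -$254, a loss, but smaller than the $326 fixed cost the firm would lose by shutting down.

Produce at Q = 6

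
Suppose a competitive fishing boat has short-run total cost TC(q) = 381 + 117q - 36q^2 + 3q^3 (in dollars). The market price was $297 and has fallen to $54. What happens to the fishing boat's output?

Output falls from 10 to 7

MC = 117 - 72q + 9q^2; the shutdown threshold is min AVC = $9 (at q = 6).
At P = $297 ≥ min AVC, set P = MC on the rising branch: q = 10.
At P = $54 ≥ min AVC, set P = MC: q = 7. The firm stays open but cuts output.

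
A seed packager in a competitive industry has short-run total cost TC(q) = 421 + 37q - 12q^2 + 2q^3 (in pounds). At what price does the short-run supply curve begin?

The shutdown price is the minimum of AVC. VC = 37q - 12q^2 + 2q^3, so AVC = 37 - 12q + 2q^2.
dAVC/dq = -12 + 4q = 0 gives q = 3. min AVC = 37 - 12·3 + 2·3^2 = 19.
So the shutdown price is £19.

£19 per unit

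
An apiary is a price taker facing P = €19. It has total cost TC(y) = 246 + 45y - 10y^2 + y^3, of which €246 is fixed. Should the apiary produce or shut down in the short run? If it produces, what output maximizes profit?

From TC, MC = TC'(y) = 45 - 20y + 3y^2 and AVC = VC/y = 45 - 10y + y^2.
AVC is minimized where dAVC/dy = -10 + 2y = 0, at y = 5; min AVC = 45 - 10·5 + 5^2 = €20.
With P < min AVC (€19 < €20), every unit sold adds to the loss.
Shutting down limits the loss to fixed cost, €246.

Shut down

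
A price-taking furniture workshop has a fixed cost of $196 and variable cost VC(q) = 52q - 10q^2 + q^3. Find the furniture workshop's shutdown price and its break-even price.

AVC = 52 - 10q + q^2; minimized at q = 5, giving min AVC = $27. That is the shutdown price.
ATC = 196/q + 52 - 10q + q^2. Setting dATC/dq = −196/q^2 − 10 + 2q = 0 gives q = 7 (since 2·7^3 − 10·7^2 = 196).
min ATC = 196/7 + 52 − 10·7 + 7^2 = $59. That is the break-even price.
Between these two prices the firm operates at a loss; above $59 it earns a profit.

Shutdown price = $27; break-even price = $59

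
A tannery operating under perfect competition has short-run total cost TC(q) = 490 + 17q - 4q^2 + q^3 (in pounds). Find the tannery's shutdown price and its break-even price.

Shutdown price = £13; break-even price = £108

Shutdown price = min AVC. AVC = 17 - 4q + q^2, with vertex at q = 2 and minimum £13.
ATC = 490/q + 17 - 4q + q^2. Setting dATC/dq = −490/q^2 − 4 + 2q = 0 gives q = 7 (since 2·7^3 − 4·7^2 = 490).
min ATC = 490/7 + 17 − 4·7 + 7^2 = £108. That is the break-even price.
For £13 ≤ P < £108 the firm produces at a loss; below £13 it shuts down.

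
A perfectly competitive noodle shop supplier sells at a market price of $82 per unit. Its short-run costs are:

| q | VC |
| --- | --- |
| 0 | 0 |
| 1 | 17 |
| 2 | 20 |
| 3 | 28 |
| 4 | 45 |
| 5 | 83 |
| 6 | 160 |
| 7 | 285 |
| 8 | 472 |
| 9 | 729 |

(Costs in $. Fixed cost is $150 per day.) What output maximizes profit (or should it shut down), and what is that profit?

q = 6; profit = $182

Compute π = P·q − TC at each output: q=0: -150; q=1: -85; q=2: -6; q=3: 68; q=4: 133; q=5: 177; q=6: 182; q=7: 139; q=8: 34; q=9: -141.
Profit is maximized at q = 6. AVC there is 160/6 = $26.67 ≤ P, so producing beats shutting down (which would give -$150).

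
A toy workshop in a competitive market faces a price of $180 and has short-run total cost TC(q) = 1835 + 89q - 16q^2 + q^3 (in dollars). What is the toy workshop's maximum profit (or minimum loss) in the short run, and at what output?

AVC = 89 - 16q + q^2; min AVC = $25 at q = 8. Since P = $180 ≥ min AVC, the firm produces.
MC = 89 - 32q + 3q^2. Setting P = MC and taking the root on the rising branch gives q* = 13.
TR = 180·13 = 2340. TC = 1835 + 650 = 2485. Profit = 2340 − 2485 = -$145.
Shutting down would mean losing the fixed cost of $1835, so operating at a loss of $145 is better by $1690.

Profit = -$145 at q = 13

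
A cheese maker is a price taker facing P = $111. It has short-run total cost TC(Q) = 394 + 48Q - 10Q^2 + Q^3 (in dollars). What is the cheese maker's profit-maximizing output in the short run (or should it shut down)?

Produce at Q = 9

Strip out fixed cost: VC = 48Q - 10Q^2 + Q^3. Then AVC = 48 - 10Q + Q^2 and MC = 48 - 20Q + 3Q^2.
AVC hits its minimum where MC = AVC, at Q = 5, giving min AVC = 48 - 10·5 + 5^2 = $23.
Because $111 ≥ $23, revenue can cover variable cost; the firm operates.
P = MC gives -63 - 20Q + 3Q^2 = 0, with roots -7/3 and 9. Take the larger (rising MC): Q* = 9.
Check: AVC at Q = 9 is $39 ≤ P, so revenue covers variable cost.
Profit = P·Q − TC = 111·9 − 745 = $254.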